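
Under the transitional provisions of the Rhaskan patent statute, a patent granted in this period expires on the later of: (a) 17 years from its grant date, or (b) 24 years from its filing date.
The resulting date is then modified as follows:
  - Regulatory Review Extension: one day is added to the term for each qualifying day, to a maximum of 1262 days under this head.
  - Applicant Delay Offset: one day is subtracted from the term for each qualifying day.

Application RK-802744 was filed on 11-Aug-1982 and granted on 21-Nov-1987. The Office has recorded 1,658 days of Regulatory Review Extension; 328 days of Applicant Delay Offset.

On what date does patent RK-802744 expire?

(a) grant + 17 years → 21 November 2004.
(b) filing + 24 years → 11 August 2006.
Later of the two: 11 August 2006.
Regulatory Review Extension: 1658 days claimed exceeds the 1262-day cap, so +1262 days → 24 January 2010.
Applicant Delay Offset: −328 days → 2 March 2009.

2009-03-02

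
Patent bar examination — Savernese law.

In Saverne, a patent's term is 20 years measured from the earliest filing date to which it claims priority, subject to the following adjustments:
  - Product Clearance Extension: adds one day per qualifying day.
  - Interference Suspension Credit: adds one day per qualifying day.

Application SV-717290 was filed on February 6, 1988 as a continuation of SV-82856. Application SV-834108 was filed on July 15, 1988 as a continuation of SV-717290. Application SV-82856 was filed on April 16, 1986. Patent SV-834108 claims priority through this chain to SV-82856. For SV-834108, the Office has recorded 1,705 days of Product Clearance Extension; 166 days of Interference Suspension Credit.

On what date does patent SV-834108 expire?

2011-05-31

Earliest priority filing: 16 April 1986.
Base term: 16 April 1986 + 20 years → 16 April 2006.
Product Clearance Extension: +1705 days → 16 December 2010.
Interference Suspension Credit: +166 days → 31 May 2011.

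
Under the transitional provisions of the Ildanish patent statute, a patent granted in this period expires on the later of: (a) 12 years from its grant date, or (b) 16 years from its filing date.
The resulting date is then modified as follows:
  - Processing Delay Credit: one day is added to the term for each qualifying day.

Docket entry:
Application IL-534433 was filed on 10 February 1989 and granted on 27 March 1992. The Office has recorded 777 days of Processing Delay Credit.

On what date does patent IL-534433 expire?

(a) grant + 12 years → 27 March 2004.
(b) filing + 16 years → 10 February 2005.
Later of the two: 10 February 2005.
Processing Delay Credit: +777 days → 29 March 2007.

2007-03-29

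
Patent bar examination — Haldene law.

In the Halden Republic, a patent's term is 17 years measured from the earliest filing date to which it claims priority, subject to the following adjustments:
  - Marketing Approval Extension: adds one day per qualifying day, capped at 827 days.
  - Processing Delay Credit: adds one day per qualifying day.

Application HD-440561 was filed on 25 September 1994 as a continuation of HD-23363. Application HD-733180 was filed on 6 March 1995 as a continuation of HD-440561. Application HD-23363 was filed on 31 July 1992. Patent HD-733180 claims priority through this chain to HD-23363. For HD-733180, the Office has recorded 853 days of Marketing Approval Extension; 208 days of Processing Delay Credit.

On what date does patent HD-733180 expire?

Earliest priority filing: 31 July 1992.
Base term: 31 July 1992 + 17 years → 31 July 2009.
Marketing Approval Extension: 853 days claimed exceeds the 827-day cap, so +827 days → 5 November 2011.
Processing Delay Credit: +208 days → 31 May 2012.

2012-05-31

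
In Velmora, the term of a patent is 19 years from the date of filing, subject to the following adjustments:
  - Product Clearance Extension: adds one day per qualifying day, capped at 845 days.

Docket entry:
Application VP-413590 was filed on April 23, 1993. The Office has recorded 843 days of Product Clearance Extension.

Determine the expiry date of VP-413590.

2014-08-14

Base term: filing date + 19 years → 23 April 2012.
Product Clearance Extension: 843 days (within the 845-day cap) → +843 days → 14 August 2014.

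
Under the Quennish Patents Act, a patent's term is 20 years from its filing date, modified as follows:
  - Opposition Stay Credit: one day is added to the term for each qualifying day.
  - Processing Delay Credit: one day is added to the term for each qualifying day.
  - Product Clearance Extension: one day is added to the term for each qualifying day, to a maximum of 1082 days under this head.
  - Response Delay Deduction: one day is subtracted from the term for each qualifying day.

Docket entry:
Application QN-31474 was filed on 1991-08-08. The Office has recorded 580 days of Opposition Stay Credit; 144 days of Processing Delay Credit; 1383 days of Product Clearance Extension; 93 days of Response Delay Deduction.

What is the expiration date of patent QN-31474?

Base term: filing date + 20 years → 8 August 2011.
Opposition Stay Credit: +580 days → 10 March 2013.
Processing Delay Credit: +144 days → 1 August 2013.
Product Clearance Extension: 1383 days claimed exceeds the 1082-day cap, so +1082 days → 18 July 2016.
Response Delay Deduction: −93 days → 16 April 2016.

April 16, 2016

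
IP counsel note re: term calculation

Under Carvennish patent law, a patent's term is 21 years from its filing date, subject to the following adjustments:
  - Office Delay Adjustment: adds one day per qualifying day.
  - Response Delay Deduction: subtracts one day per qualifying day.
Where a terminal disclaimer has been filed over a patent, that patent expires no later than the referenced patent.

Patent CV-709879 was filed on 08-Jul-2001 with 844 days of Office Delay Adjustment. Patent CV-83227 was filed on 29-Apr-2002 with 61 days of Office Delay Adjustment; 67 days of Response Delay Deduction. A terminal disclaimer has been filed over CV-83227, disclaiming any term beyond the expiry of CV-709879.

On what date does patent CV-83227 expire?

2023-04-23

Natural term of CV-83227:
  Base: filing + 21 years → 29 April 2023.
  Office Delay Adjustment: +61 days → 29 June 2023.
  Response Delay Deduction: −67 days → 23 April 2023.
Expiry of referenced patent CV-709879:
  Base: filing + 21 years → 8 July 2022.
  Office Delay Adjustment: +844 days → 29 October 2024.
Terminal disclaimer: CV-83227 expires on the earlier of 23 April 2023 and 29 October 2024.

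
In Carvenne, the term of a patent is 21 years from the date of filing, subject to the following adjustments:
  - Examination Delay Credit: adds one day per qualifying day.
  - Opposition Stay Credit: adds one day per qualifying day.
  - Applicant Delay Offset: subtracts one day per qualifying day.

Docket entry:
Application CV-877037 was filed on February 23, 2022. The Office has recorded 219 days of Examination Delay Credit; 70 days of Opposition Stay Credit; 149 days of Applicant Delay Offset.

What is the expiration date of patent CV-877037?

Base term: filing date + 21 years → 23 February 2043.
Examination Delay Credit: +219 days → 30 September 2043.
Opposition Stay Credit: +70 days → 9 December 2043.
Applicant Delay Offset: −149 days → 13 July 2043.

July 13, 2043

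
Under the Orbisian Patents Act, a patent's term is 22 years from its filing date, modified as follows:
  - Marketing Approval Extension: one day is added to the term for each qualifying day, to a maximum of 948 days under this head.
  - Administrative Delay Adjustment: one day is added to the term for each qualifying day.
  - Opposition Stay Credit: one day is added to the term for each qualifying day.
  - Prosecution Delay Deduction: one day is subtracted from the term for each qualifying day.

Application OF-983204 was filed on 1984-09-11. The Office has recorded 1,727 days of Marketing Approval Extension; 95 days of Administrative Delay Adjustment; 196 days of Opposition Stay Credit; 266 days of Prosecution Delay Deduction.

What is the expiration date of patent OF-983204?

2009-05-11

Base term: filing date + 22 years → 11 September 2006.
Marketing Approval Extension: 1727 days claimed exceeds the 948-day cap, so +948 days → 16 April 2009.
Administrative Delay Adjustment: +95 days → 20 July 2009.
Opposition Stay Credit: +196 days → 1 February 2010.
Prosecution Delay Deduction: −266 days → 11 May 2009.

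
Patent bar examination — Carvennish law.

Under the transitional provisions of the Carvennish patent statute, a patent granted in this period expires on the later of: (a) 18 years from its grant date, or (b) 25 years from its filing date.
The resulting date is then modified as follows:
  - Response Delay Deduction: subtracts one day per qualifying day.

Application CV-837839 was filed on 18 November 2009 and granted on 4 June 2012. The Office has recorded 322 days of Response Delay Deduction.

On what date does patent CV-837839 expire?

December 31, 2033

(a) grant + 18 years → 4 June 2030.
(b) filing + 25 years → 18 November 2034.
Later of the two: 18 November 2034.
Response Delay Deduction: −322 days → 31 December 2033.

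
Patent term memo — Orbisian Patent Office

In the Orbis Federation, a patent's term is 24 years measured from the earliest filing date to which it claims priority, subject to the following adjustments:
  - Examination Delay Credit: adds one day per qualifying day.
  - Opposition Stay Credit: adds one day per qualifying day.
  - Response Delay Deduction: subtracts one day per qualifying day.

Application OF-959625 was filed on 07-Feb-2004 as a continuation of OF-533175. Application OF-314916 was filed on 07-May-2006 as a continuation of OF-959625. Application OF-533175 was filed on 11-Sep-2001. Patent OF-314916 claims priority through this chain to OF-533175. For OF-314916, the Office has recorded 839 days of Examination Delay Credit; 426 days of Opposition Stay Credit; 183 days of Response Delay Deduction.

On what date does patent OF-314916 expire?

Earliest priority filing: 11 September 2001.
Base term: 11 September 2001 + 24 years → 11 September 2025.
Examination Delay Credit: +839 days → 29 December 2027.
Opposition Stay Credit: +426 days → 27 February 2029.
Response Delay Deduction: −183 days → 28 August 2028.

August 28, 2028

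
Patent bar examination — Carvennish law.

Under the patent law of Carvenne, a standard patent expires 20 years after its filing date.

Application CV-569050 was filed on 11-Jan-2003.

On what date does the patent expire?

Filing date + 20 years → 11 January 2023.

2023-01-11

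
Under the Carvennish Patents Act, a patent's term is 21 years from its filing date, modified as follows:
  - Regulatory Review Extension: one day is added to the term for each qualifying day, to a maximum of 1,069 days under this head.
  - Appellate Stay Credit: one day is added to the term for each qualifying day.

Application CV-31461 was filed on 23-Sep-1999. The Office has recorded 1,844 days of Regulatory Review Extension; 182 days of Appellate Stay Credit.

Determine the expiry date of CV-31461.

2024-02-26

Base term: filing date + 21 years → 23 September 2020.
Regulatory Review Extension: 1844 days claimed exceeds the 1069-day cap, so +1069 days → 28 August 2023.
Appellate Stay Credit: +182 days → 26 February 2024.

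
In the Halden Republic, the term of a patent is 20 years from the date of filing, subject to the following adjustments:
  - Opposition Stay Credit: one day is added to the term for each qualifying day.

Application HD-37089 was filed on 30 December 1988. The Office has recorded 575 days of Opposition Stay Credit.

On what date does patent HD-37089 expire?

Base term: filing date + 20 years → 30 December 2008.
Opposition Stay Credit: +575 days → 28 July 2010.

July 28, 2010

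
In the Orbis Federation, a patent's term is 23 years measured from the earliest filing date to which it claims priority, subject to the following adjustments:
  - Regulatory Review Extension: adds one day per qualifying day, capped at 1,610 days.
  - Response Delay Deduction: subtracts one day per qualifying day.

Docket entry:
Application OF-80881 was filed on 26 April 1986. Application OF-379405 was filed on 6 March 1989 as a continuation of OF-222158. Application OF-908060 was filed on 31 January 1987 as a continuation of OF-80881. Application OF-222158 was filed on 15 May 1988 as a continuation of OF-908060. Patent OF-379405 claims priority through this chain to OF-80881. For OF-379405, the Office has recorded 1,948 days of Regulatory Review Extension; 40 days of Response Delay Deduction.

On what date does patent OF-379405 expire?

Earliest priority filing: 26 April 1986.
Base term: 26 April 1986 + 23 years → 26 April 2009.
Regulatory Review Extension: 1948 days claimed exceeds the 1610-day cap, so +1610 days → 22 September 2013.
Response Delay Deduction: −40 days → 13 August 2013.

2013-08-13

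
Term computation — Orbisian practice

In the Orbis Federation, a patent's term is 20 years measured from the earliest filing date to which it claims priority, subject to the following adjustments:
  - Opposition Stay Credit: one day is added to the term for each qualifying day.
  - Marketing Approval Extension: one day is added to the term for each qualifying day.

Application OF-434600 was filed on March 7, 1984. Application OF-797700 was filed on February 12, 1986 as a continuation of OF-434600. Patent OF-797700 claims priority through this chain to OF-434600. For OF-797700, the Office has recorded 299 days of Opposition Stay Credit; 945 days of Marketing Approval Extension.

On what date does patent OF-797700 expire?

Earliest priority filing: 7 March 1984.
Base term: 7 March 1984 + 20 years → 7 March 2004.
Opposition Stay Credit: +299 days → 31 December 2004.
Marketing Approval Extension: +945 days → 3 August 2007.

2007-08-03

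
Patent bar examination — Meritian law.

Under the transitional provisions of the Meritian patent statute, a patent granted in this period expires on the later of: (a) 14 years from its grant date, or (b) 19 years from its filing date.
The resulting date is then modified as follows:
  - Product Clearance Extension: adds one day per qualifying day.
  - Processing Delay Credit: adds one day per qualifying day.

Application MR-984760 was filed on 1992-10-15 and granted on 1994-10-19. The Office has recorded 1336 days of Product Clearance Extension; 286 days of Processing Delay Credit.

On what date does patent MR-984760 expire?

2016-03-24

(a) grant + 14 years → 19 October 2008.
(b) filing + 19 years → 15 October 2011.
Later of the two: 15 October 2011.
Product Clearance Extension: +1336 days → 12 June 2015.
Processing Delay Credit: +286 days → 24 March 2016.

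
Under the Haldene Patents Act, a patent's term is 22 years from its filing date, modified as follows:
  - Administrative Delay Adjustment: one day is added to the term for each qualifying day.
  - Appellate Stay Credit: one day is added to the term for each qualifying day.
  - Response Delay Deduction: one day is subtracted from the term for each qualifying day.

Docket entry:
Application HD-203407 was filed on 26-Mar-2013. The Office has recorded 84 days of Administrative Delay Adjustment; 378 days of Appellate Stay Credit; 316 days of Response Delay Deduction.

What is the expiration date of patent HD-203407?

August 19, 2035

Base term: filing date + 22 years → 26 March 2035.
Administrative Delay Adjustment: +84 days → 18 June 2035.
Appellate Stay Credit: +378 days → 30 June 2036.
Response Delay Deduction: −316 days → 19 August 2035.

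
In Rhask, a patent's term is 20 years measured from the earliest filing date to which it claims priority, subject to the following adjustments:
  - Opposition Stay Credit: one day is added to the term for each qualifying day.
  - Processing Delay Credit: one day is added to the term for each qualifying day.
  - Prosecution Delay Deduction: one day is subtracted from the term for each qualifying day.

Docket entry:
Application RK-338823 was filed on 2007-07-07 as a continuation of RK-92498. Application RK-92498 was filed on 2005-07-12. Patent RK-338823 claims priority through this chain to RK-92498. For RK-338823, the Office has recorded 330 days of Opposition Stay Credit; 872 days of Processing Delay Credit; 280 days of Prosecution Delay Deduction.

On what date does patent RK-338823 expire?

Earliest priority filing: 12 July 2005.
Base term: 12 July 2005 + 20 years → 12 July 2025.
Opposition Stay Credit: +330 days → 7 June 2026.
Processing Delay Credit: +872 days → 26 October 2028.
Prosecution Delay Deduction: −280 days → 20 January 2028.

2028-01-20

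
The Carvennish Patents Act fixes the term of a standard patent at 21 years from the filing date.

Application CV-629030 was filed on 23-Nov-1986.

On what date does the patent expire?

November 23, 2007

Filing date + 21 years → 23 November 2007.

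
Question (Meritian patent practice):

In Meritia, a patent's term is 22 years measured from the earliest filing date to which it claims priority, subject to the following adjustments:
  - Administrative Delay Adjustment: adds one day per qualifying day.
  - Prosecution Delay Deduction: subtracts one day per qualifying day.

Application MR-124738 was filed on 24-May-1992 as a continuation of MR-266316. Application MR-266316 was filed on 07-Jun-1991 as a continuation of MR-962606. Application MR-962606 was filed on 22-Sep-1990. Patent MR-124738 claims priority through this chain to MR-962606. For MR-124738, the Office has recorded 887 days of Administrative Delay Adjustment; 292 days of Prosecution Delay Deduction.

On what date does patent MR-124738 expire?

Earliest priority filing: 22 September 1990.
Base term: 22 September 1990 + 22 years → 22 September 2012.
Administrative Delay Adjustment: +887 days → 26 February 2015.
Prosecution Delay Deduction: −292 days → 10 May 2014.

2014-05-10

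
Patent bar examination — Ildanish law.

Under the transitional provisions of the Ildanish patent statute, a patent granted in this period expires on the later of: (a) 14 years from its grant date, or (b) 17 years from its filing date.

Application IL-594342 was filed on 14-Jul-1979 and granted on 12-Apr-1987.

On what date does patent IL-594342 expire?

(a) grant + 14 years → 12 April 2001.
(b) filing + 17 years → 14 July 1996.
Later of the two: 12 April 2001.

April 12, 2001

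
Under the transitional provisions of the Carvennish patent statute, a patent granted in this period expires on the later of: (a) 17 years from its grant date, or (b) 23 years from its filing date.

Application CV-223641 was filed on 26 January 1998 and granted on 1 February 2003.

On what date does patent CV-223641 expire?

(a) grant + 17 years → 1 February 2020.
(b) filing + 23 years → 26 January 2021.
Later of the two: 26 January 2021.

January 26, 2021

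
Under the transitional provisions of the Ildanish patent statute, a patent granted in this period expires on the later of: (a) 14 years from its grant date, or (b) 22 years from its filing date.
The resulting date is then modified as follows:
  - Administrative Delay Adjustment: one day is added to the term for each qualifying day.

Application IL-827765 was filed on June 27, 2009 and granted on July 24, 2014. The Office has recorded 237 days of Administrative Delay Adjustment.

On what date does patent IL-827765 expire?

2032-02-19

(a) grant + 14 years → 24 July 2028.
(b) filing + 22 years → 27 June 2031.
Later of the two: 27 June 2031.
Administrative Delay Adjustment: +237 days → 19 February 2032.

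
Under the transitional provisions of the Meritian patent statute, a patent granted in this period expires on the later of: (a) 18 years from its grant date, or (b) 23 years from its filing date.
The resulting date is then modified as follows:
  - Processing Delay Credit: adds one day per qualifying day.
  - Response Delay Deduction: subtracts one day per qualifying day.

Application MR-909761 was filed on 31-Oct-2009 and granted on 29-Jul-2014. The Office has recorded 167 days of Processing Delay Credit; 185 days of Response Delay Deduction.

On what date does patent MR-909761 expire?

October 13, 2032

(a) grant + 18 years → 29 July 2032.
(b) filing + 23 years → 31 October 2032.
Later of the two: 31 October 2032.
Processing Delay Credit: +167 days → 16 April 2033.
Response Delay Deduction: −185 days → 13 October 2032.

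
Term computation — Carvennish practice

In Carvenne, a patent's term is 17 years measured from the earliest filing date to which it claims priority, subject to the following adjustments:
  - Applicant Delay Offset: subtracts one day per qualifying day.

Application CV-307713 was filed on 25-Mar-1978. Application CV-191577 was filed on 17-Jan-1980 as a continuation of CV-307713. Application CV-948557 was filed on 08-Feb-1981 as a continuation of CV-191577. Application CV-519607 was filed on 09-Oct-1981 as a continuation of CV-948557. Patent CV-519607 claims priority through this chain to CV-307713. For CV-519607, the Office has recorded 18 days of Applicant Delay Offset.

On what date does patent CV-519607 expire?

Earliest priority filing: 25 March 1978.
Base term: 25 March 1978 + 17 years → 25 March 1995.
Applicant Delay Offset: −18 days → 7 March 1995.

March 7, 1995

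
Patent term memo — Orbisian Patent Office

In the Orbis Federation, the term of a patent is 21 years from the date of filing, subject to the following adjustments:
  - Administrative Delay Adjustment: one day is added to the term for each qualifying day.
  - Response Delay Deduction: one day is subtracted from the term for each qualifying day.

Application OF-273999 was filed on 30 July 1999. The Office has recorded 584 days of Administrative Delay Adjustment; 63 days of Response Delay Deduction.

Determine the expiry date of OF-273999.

Base term: filing date + 21 years → 30 July 2020.
Administrative Delay Adjustment: +584 days → 6 March 2022.
Response Delay Deduction: −63 days → 2 January 2022.

2022-01-02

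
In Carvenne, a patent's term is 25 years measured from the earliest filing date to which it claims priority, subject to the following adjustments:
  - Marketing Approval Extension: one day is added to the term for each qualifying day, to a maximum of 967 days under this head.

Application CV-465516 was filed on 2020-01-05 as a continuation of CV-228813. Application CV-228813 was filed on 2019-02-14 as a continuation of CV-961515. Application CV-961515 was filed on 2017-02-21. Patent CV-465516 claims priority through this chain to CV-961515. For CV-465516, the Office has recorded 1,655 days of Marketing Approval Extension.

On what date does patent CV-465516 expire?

Earliest priority filing: 21 February 2017.
Base term: 21 February 2017 + 25 years → 21 February 2042.
Marketing Approval Extension: 1655 days claimed exceeds the 967-day cap, so +967 days → 15 October 2044.

2044-10-15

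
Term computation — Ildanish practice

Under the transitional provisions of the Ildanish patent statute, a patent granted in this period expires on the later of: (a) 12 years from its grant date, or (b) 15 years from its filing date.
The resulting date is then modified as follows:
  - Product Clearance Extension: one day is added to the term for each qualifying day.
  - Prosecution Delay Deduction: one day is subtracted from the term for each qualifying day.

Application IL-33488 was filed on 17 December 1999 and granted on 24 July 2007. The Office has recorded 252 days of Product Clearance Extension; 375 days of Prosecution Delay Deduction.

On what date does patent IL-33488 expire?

March 23, 2019

(a) grant + 12 years → 24 July 2019.
(b) filing + 15 years → 17 December 2014.
Later of the two: 24 July 2019.
Product Clearance Extension: +252 days → 1 April 2020.
Prosecution Delay Deduction: −375 days → 23 March 2019.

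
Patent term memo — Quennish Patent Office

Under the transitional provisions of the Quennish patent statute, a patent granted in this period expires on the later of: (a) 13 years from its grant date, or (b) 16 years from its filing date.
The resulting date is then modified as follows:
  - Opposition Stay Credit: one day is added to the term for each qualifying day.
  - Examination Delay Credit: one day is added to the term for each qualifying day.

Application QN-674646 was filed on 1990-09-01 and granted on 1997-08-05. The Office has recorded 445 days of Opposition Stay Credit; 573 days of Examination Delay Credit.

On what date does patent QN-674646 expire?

(a) grant + 13 years → 5 August 2010.
(b) filing + 16 years → 1 September 2006.
Later of the two: 5 August 2010.
Opposition Stay Credit: +445 days → 24 October 2011.
Examination Delay Credit: +573 days → 19 May 2013.

May 19, 2013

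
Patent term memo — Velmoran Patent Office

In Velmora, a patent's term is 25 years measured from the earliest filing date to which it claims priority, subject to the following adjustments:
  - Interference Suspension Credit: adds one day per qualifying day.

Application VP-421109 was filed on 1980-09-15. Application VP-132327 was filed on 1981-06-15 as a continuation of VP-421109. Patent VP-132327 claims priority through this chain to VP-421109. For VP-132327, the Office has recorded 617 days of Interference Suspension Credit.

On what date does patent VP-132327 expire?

May 25, 2007

Earliest priority filing: 15 September 1980.
Base term: 15 September 1980 + 25 years → 15 September 2005.
Interference Suspension Credit: +617 days → 25 May 2007.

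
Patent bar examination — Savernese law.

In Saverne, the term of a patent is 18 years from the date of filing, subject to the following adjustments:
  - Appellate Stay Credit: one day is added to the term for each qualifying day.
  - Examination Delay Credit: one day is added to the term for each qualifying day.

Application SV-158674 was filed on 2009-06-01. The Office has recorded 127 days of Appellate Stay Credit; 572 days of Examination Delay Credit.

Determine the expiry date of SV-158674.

April 30, 2029

Base term: filing date + 18 years → 1 June 2027.
Appellate Stay Credit: +127 days → 6 October 2027.
Examination Delay Credit: +572 days → 30 April 2029.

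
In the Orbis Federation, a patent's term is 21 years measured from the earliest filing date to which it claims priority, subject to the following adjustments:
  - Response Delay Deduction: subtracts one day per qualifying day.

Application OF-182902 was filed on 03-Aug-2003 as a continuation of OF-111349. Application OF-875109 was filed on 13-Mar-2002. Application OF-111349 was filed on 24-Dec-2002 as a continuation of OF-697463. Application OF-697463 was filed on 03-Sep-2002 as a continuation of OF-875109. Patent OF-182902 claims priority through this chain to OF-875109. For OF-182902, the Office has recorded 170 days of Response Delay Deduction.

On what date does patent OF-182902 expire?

Earliest priority filing: 13 March 2002.
Base term: 13 March 2002 + 21 years → 13 March 2023.
Response Delay Deduction: −170 days → 24 September 2022.

2022-09-24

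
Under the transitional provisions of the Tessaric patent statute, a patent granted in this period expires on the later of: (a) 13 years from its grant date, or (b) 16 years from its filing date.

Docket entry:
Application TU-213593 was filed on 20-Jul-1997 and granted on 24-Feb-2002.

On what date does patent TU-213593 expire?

2015-02-24

(a) grant + 13 years → 24 February 2015.
(b) filing + 16 years → 20 July 2013.
Later of the two: 24 February 2015.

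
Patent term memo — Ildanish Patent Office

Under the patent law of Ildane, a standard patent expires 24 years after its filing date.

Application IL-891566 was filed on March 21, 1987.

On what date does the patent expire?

March 21, 2011

Filing date + 24 years → 21 March 2011.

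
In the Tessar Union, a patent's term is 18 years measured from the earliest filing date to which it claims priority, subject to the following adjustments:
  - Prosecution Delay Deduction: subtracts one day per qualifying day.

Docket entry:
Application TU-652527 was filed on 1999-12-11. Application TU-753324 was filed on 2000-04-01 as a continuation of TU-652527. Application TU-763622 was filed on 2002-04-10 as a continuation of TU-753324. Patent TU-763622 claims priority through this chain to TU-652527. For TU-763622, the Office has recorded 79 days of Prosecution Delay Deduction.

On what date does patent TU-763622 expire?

2017-09-23

Earliest priority filing: 11 December 1999.
Base term: 11 December 1999 + 18 years → 11 December 2017.
Prosecution Delay Deduction: −79 days → 23 September 2017.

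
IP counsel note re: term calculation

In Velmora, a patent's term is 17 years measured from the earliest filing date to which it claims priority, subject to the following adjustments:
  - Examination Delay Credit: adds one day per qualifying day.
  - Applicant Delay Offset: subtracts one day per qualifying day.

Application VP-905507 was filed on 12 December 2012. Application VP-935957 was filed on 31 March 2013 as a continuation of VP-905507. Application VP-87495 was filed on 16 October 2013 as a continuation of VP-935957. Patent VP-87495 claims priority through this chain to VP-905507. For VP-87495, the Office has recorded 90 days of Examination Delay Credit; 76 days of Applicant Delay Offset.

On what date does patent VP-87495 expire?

December 26, 2029

Earliest priority filing: 12 December 2012.
Base term: 12 December 2012 + 17 years → 12 December 2029.
Examination Delay Credit: +90 days → 12 March 2030.
Applicant Delay Offset: −76 days → 26 December 2029.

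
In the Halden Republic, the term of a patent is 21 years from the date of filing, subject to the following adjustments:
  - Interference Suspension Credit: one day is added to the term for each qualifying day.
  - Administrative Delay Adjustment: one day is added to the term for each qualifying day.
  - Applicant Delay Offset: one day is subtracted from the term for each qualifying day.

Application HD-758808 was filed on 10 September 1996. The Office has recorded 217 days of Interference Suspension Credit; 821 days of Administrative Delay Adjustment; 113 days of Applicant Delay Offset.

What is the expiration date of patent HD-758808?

March 23, 2020

Base term: filing date + 21 years → 10 September 2017.
Interference Suspension Credit: +217 days → 15 April 2018.
Administrative Delay Adjustment: +821 days → 14 July 2020.
Applicant Delay Offset: −113 days → 23 March 2020.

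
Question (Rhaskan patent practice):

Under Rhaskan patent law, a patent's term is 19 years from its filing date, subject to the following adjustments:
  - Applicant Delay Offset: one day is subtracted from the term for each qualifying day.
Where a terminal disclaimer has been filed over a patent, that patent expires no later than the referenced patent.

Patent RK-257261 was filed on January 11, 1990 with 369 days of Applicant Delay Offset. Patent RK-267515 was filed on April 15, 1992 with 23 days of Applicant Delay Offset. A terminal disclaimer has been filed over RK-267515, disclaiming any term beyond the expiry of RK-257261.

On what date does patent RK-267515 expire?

Natural term of RK-267515:
  Base: filing + 19 years → 15 April 2011.
  Applicant Delay Offset: −23 days → 23 March 2011.
Expiry of referenced patent RK-257261:
  Base: filing + 19 years → 11 January 2009.
  Applicant Delay Offset: −369 days → 8 January 2008.
Terminal disclaimer: RK-267515 expires on the earlier of 23 March 2011 and 8 January 2008.

2008-01-08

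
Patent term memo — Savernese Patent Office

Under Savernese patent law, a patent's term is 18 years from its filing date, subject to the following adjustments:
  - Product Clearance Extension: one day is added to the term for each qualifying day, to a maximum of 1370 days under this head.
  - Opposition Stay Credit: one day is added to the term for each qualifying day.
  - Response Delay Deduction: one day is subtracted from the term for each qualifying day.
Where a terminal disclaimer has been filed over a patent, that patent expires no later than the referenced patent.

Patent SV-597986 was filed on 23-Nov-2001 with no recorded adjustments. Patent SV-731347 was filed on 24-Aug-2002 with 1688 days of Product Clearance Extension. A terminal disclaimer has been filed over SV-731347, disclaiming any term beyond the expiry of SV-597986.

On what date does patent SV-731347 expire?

Natural term of SV-731347:
  Base: filing + 18 years → 24 August 2020.
  Product Clearance Extension: 1688 days claimed exceeds the 1370-day cap, so +1370 days → 25 May 2024.
Expiry of referenced patent SV-597986:
  Base: filing + 18 years → 23 November 2019.
Terminal disclaimer: SV-731347 expires on the earlier of 25 May 2024 and 23 November 2019.

November 23, 2019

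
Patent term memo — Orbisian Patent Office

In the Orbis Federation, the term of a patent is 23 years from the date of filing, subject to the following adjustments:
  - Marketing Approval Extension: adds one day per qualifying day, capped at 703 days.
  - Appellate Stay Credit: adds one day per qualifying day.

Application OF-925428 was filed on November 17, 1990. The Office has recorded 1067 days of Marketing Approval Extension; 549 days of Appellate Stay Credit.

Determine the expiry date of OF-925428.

2017-04-22

Base term: filing date + 23 years → 17 November 2013.
Marketing Approval Extension: 1067 days claimed exceeds the 703-day cap, so +703 days → 21 October 2015.
Appellate Stay Credit: +549 days → 22 April 2017.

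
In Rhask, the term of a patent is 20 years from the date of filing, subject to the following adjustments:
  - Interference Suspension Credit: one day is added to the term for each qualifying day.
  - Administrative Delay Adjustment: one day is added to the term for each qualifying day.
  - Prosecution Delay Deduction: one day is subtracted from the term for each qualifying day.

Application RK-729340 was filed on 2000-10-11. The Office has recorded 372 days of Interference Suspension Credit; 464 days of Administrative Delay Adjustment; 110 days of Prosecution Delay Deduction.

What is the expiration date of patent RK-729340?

October 7, 2022

Base term: filing date + 20 years → 11 October 2020.
Interference Suspension Credit: +372 days → 18 October 2021.
Administrative Delay Adjustment: +464 days → 25 January 2023.
Prosecution Delay Deduction: −110 days → 7 October 2022.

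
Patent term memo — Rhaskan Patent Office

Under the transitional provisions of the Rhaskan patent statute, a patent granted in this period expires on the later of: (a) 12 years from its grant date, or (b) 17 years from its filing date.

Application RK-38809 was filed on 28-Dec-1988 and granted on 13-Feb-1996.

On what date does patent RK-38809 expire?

2008-02-13

(a) grant + 12 years → 13 February 2008.
(b) filing + 17 years → 28 December 2005.
Later of the two: 13 February 2008.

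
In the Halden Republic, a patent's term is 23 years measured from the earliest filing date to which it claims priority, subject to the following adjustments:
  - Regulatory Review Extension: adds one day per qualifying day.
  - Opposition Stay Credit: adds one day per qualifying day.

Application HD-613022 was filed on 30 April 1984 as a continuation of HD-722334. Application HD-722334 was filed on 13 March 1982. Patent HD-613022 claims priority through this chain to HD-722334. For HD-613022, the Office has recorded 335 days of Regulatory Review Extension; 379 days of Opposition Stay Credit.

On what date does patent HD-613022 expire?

2007-02-25

Earliest priority filing: 13 March 1982.
Base term: 13 March 1982 + 23 years → 13 March 2005.
Regulatory Review Extension: +335 days → 11 February 2006.
Opposition Stay Credit: +379 days → 25 February 2007.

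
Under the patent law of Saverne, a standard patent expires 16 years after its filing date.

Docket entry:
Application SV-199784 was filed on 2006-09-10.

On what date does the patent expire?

Filing date + 16 years → 10 September 2022.

2022-09-10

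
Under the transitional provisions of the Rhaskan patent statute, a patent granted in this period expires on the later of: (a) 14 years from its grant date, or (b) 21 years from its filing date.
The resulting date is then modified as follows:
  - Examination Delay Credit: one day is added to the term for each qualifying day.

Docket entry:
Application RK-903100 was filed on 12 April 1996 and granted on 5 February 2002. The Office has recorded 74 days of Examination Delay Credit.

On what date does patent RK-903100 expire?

(a) grant + 14 years → 5 February 2016.
(b) filing + 21 years → 12 April 2017.
Later of the two: 12 April 2017.
Examination Delay Credit: +74 days → 25 June 2017.

2017-06-25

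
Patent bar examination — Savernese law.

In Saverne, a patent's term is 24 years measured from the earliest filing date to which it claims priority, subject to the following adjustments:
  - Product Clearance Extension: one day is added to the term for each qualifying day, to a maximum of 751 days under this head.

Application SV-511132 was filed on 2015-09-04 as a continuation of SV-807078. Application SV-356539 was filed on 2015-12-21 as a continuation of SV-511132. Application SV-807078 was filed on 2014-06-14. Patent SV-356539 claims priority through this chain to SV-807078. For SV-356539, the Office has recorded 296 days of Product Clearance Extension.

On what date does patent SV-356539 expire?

Earliest priority filing: 14 June 2014.
Base term: 14 June 2014 + 24 years → 14 June 2038.
Product Clearance Extension: 296 days (within the 751-day cap) → +296 days → 6 April 2039.

April 6, 2039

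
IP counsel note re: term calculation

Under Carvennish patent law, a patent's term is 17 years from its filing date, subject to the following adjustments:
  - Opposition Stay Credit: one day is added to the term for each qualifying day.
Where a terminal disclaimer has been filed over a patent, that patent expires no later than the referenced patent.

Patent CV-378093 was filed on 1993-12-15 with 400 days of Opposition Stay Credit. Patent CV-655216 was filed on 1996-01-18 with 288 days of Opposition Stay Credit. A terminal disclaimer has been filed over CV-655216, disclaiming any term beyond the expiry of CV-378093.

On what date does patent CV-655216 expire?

January 19, 2012

Natural term of CV-655216:
  Base: filing + 17 years → 18 January 2013.
  Opposition Stay Credit: +288 days → 2 November 2013.
Expiry of referenced patent CV-378093:
  Base: filing + 17 years → 15 December 2010.
  Opposition Stay Credit: +400 days → 19 January 2012.
Terminal disclaimer: CV-655216 expires on the earlier of 2 November 2013 and 19 January 2012.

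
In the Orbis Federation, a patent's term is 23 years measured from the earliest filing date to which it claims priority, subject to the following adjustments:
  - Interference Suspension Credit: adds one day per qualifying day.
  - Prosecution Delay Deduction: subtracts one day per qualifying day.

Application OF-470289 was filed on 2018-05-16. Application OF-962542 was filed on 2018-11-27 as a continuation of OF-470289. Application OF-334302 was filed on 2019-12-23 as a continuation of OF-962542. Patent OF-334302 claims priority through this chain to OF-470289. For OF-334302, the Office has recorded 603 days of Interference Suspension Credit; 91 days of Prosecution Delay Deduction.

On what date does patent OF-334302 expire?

Earliest priority filing: 16 May 2018.
Base term: 16 May 2018 + 23 years → 16 May 2041.
Interference Suspension Credit: +603 days → 9 January 2043.
Prosecution Delay Deduction: −91 days → 10 October 2042.

2042-10-10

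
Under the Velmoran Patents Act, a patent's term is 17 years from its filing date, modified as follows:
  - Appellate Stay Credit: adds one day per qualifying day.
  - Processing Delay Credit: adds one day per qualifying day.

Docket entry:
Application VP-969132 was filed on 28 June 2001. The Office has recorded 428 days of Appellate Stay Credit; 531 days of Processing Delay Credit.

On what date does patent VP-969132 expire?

February 11, 2021

Base term: filing date + 17 years → 28 June 2018.
Appellate Stay Credit: +428 days → 30 August 2019.
Processing Delay Credit: +531 days → 11 February 2021.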